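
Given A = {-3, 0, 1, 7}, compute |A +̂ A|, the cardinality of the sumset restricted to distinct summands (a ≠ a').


Restricted sumset: A +̂ A = {a + a' : a ∈ A, a' ∈ A, a ≠ a'}.
Equivalently, take A + A and drop any sum 2a that is achievable ONLY as a + a for a ∈ A (i.e. sums representable only with equal summands).
Enumerate pairs (a, a') with a < a' (symmetric, so each unordered pair gives one sum; this covers all a ≠ a'):
  -3 + 0 = -3
  -3 + 1 = -2
  -3 + 7 = 4
  0 + 1 = 1
  0 + 7 = 7
  1 + 7 = 8
Collected distinct sums: {-3, -2, 1, 4, 7, 8}
|A +̂ A| = 6
(Reference bound: |A +̂ A| ≥ 2|A| - 3 for |A| ≥ 2, with |A| = 4 giving ≥ 5.)

|A +̂ A| = 6


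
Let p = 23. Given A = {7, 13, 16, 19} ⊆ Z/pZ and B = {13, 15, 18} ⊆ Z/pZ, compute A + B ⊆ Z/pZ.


Work in Z/23Z: reduce every sum a + b modulo 23.
Enumerate all 12 pairs:
a = 7: 7+13=20, 7+15=22, 7+18=2
a = 13: 13+13=3, 13+15=5, 13+18=8
a = 16: 16+13=6, 16+15=8, 16+18=11
a = 19: 19+13=9, 19+15=11, 19+18=14
Distinct residues collected: {2, 3, 5, 6, 8, 9, 11, 14, 20, 22}
|A + B| = 10 (out of 23 total residues).

A + B = {2, 3, 5, 6, 8, 9, 11, 14, 20, 22}


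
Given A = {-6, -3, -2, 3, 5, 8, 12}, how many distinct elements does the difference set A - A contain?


A - A = {a - a' : a, a' ∈ A}; |A| = 7.
Bounds: 2|A|-1 ≤ |A - A| ≤ |A|² - |A| + 1, i.e. 13 ≤ |A - A| ≤ 43.
Note: 0 ∈ A - A always (from a - a). The set is symmetric: if d ∈ A - A then -d ∈ A - A.
Enumerate nonzero differences d = a - a' with a > a' (then include -d):
Positive differences: {1, 2, 3, 4, 5, 6, 7, 8, 9, 10, 11, 14, 15, 18}
Full difference set: {0} ∪ (positive diffs) ∪ (negative diffs).
|A - A| = 1 + 2·14 = 29 (matches direct enumeration: 29).

|A - A| = 29


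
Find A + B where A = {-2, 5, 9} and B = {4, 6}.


A + B = {a + b : a ∈ A, b ∈ B}.
Enumerate all |A|·|B| = 3·2 = 6 pairs (a, b) and collect distinct sums.
a = -2: -2+4=2, -2+6=4
a = 5: 5+4=9, 5+6=11
a = 9: 9+4=13, 9+6=15
Collecting distinct sums: A + B = {2, 4, 9, 11, 13, 15}
|A + B| = 6

A + B = {2, 4, 9, 11, 13, 15}


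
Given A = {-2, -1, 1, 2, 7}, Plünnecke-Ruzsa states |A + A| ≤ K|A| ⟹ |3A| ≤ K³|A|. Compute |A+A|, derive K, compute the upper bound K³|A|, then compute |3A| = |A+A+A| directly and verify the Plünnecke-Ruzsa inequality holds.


|A| = 5.
Step 1: Compute A + A by enumerating all 25 pairs.
A + A = {-4, -3, -2, -1, 0, 1, 2, 3, 4, 5, 6, 8, 9, 14}, so |A + A| = 14.
Step 2: Doubling constant K = |A + A|/|A| = 14/5 = 14/5 ≈ 2.8000.
Step 3: Plünnecke-Ruzsa gives |3A| ≤ K³·|A| = (2.8000)³ · 5 ≈ 109.7600.
Step 4: Compute 3A = A + A + A directly by enumerating all triples (a,b,c) ∈ A³; |3A| = 23.
Step 5: Check 23 ≤ 109.7600? Yes ✓.

K = 14/5, Plünnecke-Ruzsa bound K³|A| ≈ 109.7600, |3A| = 23, inequality holds.


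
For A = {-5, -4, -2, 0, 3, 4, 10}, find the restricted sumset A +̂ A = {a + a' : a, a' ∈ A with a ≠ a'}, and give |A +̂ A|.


Restricted sumset: A +̂ A = {a + a' : a ∈ A, a' ∈ A, a ≠ a'}.
Equivalently, take A + A and drop any sum 2a that is achievable ONLY as a + a for a ∈ A (i.e. sums representable only with equal summands).
Enumerate pairs (a, a') with a < a' (symmetric, so each unordered pair gives one sum; this covers all a ≠ a'):
  -5 + -4 = -9
  -5 + -2 = -7
  -5 + 0 = -5
  -5 + 3 = -2
  -5 + 4 = -1
  -5 + 10 = 5
  -4 + -2 = -6
  -4 + 0 = -4
  -4 + 3 = -1
  -4 + 4 = 0
  -4 + 10 = 6
  -2 + 0 = -2
  -2 + 3 = 1
  -2 + 4 = 2
  -2 + 10 = 8
  0 + 3 = 3
  0 + 4 = 4
  0 + 10 = 10
  3 + 4 = 7
  3 + 10 = 13
  4 + 10 = 14
Collected distinct sums: {-9, -7, -6, -5, -4, -2, -1, 0, 1, 2, 3, 4, 5, 6, 7, 8, 10, 13, 14}
|A +̂ A| = 19
(Reference bound: |A +̂ A| ≥ 2|A| - 3 for |A| ≥ 2, with |A| = 7 giving ≥ 11.)

|A +̂ A| = 19


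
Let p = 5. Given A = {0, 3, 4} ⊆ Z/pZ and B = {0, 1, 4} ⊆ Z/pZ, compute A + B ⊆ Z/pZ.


Work in Z/5Z: reduce every sum a + b modulo 5.
Enumerate all 9 pairs:
a = 0: 0+0=0, 0+1=1, 0+4=4
a = 3: 3+0=3, 3+1=4, 3+4=2
a = 4: 4+0=4, 4+1=0, 4+4=3
Distinct residues collected: {0, 1, 2, 3, 4}
|A + B| = 5 (out of 5 total residues).

A + B = {0, 1, 2, 3, 4}


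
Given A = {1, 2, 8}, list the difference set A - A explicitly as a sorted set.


A - A = {a - a' : a, a' ∈ A}.
Compute a - a' for each ordered pair (a, a'):
a = 1: 1-1=0, 1-2=-1, 1-8=-7
a = 2: 2-1=1, 2-2=0, 2-8=-6
a = 8: 8-1=7, 8-2=6, 8-8=0
Collecting distinct values (and noting 0 appears from a-a):
A - A = {-7, -6, -1, 0, 1, 6, 7}
|A - A| = 7

A - A = {-7, -6, -1, 0, 1, 6, 7}


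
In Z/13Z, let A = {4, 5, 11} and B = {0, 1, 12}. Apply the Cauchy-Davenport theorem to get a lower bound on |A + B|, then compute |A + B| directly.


Cauchy-Davenport: |A + B| ≥ min(p, |A| + |B| - 1) for A, B nonempty in Z/pZ.
|A| = 3, |B| = 3, p = 13.
CD lower bound = min(13, 3 + 3 - 1) = min(13, 5) = 5.
Compute A + B mod 13 directly:
a = 4: 4+0=4, 4+1=5, 4+12=3
a = 5: 5+0=5, 5+1=6, 5+12=4
a = 11: 11+0=11, 11+1=12, 11+12=10
A + B = {3, 4, 5, 6, 10, 11, 12}, so |A + B| = 7.
Verify: 7 ≥ 5? Yes ✓.

CD lower bound = 5, actual |A + B| = 7.


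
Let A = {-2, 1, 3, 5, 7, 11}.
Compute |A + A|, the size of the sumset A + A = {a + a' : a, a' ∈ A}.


A + A = {a + a' : a, a' ∈ A}; |A| = 6.
General bounds: 2|A| - 1 ≤ |A + A| ≤ |A|(|A|+1)/2, i.e. 11 ≤ |A + A| ≤ 21.
Lower bound 2|A|-1 is attained iff A is an arithmetic progression.
Enumerate sums a + a' for a ≤ a' (symmetric, so this suffices):
a = -2: -2+-2=-4, -2+1=-1, -2+3=1, -2+5=3, -2+7=5, -2+11=9
a = 1: 1+1=2, 1+3=4, 1+5=6, 1+7=8, 1+11=12
a = 3: 3+3=6, 3+5=8, 3+7=10, 3+11=14
a = 5: 5+5=10, 5+7=12, 5+11=16
a = 7: 7+7=14, 7+11=18
a = 11: 11+11=22
Distinct sums: {-4, -1, 1, 2, 3, 4, 5, 6, 8, 9, 10, 12, 14, 16, 18, 22}
|A + A| = 16

|A + A| = 16


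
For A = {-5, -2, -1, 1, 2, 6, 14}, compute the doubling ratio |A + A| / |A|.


|A| = 7.
Compute A + A by enumerating all 49 pairs.
A + A = {-10, -7, -6, -4, -3, -2, -1, 0, 1, 2, 3, 4, 5, 7, 8, 9, 12, 13, 15, 16, 20, 28}, so |A + A| = 22.
K = |A + A| / |A| = 22/7 (already in lowest terms) ≈ 3.1429.
Reference: AP of size 7 gives K = 13/7 ≈ 1.8571; a fully generic set of size 7 gives K ≈ 4.0000.

|A| = 7, |A + A| = 22, K = 22/7.


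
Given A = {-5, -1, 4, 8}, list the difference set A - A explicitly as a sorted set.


A - A = {a - a' : a, a' ∈ A}.
Compute a - a' for each ordered pair (a, a'):
a = -5: -5--5=0, -5--1=-4, -5-4=-9, -5-8=-13
a = -1: -1--5=4, -1--1=0, -1-4=-5, -1-8=-9
a = 4: 4--5=9, 4--1=5, 4-4=0, 4-8=-4
a = 8: 8--5=13, 8--1=9, 8-4=4, 8-8=0
Collecting distinct values (and noting 0 appears from a-a):
A - A = {-13, -9, -5, -4, 0, 4, 5, 9, 13}
|A - A| = 9

A - A = {-13, -9, -5, -4, 0, 4, 5, 9, 13}


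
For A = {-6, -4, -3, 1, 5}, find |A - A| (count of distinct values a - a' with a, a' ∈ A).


A - A = {a - a' : a, a' ∈ A}; |A| = 5.
Bounds: 2|A|-1 ≤ |A - A| ≤ |A|² - |A| + 1, i.e. 9 ≤ |A - A| ≤ 21.
Note: 0 ∈ A - A always (from a - a). The set is symmetric: if d ∈ A - A then -d ∈ A - A.
Enumerate nonzero differences d = a - a' with a > a' (then include -d):
Positive differences: {1, 2, 3, 4, 5, 7, 8, 9, 11}
Full difference set: {0} ∪ (positive diffs) ∪ (negative diffs).
|A - A| = 1 + 2·9 = 19 (matches direct enumeration: 19).

|A - A| = 19


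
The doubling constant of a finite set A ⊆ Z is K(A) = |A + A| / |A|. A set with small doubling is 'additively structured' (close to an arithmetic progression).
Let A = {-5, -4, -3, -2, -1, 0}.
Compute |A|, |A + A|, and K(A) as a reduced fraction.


|A| = 6.
Compute A + A by enumerating all 36 pairs.
A + A = {-10, -9, -8, -7, -6, -5, -4, -3, -2, -1, 0}, so |A + A| = 11.
K = |A + A| / |A| = 11/6 (already in lowest terms) ≈ 1.8333.
Reference: AP of size 6 gives K = 11/6 ≈ 1.8333; a fully generic set of size 6 gives K ≈ 3.5000.

|A| = 6, |A + A| = 11, K = 11/6.


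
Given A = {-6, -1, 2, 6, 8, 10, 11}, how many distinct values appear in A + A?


A + A = {a + a' : a, a' ∈ A}; |A| = 7.
General bounds: 2|A| - 1 ≤ |A + A| ≤ |A|(|A|+1)/2, i.e. 13 ≤ |A + A| ≤ 28.
Lower bound 2|A|-1 is attained iff A is an arithmetic progression.
Enumerate sums a + a' for a ≤ a' (symmetric, so this suffices):
a = -6: -6+-6=-12, -6+-1=-7, -6+2=-4, -6+6=0, -6+8=2, -6+10=4, -6+11=5
a = -1: -1+-1=-2, -1+2=1, -1+6=5, -1+8=7, -1+10=9, -1+11=10
a = 2: 2+2=4, 2+6=8, 2+8=10, 2+10=12, 2+11=13
a = 6: 6+6=12, 6+8=14, 6+10=16, 6+11=17
a = 8: 8+8=16, 8+10=18, 8+11=19
a = 10: 10+10=20, 10+11=21
a = 11: 11+11=22
Distinct sums: {-12, -7, -4, -2, 0, 1, 2, 4, 5, 7, 8, 9, 10, 12, 13, 14, 16, 17, 18, 19, 20, 21, 22}
|A + A| = 23

|A + A| = 23


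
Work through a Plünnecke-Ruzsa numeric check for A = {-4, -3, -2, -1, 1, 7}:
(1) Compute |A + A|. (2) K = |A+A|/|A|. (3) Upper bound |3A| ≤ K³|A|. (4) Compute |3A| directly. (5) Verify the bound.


|A| = 6.
Step 1: Compute A + A by enumerating all 36 pairs.
A + A = {-8, -7, -6, -5, -4, -3, -2, -1, 0, 2, 3, 4, 5, 6, 8, 14}, so |A + A| = 16.
Step 2: Doubling constant K = |A + A|/|A| = 16/6 = 16/6 ≈ 2.6667.
Step 3: Plünnecke-Ruzsa gives |3A| ≤ K³·|A| = (2.6667)³ · 6 ≈ 113.7778.
Step 4: Compute 3A = A + A + A directly by enumerating all triples (a,b,c) ∈ A³; |3A| = 27.
Step 5: Check 27 ≤ 113.7778? Yes ✓.

K = 16/6, Plünnecke-Ruzsa bound K³|A| ≈ 113.7778, |3A| = 27, inequality holds.


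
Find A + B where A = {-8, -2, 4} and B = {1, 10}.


A + B = {a + b : a ∈ A, b ∈ B}.
Enumerate all |A|·|B| = 3·2 = 6 pairs (a, b) and collect distinct sums.
a = -8: -8+1=-7, -8+10=2
a = -2: -2+1=-1, -2+10=8
a = 4: 4+1=5, 4+10=14
Collecting distinct sums: A + B = {-7, -1, 2, 5, 8, 14}
|A + B| = 6

A + B = {-7, -1, 2, 5, 8, 14}


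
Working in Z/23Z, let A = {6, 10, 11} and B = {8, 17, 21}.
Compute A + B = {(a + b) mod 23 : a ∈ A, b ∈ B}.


Work in Z/23Z: reduce every sum a + b modulo 23.
Enumerate all 9 pairs:
a = 6: 6+8=14, 6+17=0, 6+21=4
a = 10: 10+8=18, 10+17=4, 10+21=8
a = 11: 11+8=19, 11+17=5, 11+21=9
Distinct residues collected: {0, 4, 5, 8, 9, 14, 18, 19}
|A + B| = 8 (out of 23 total residues).

A + B = {0, 4, 5, 8, 9, 14, 18, 19}


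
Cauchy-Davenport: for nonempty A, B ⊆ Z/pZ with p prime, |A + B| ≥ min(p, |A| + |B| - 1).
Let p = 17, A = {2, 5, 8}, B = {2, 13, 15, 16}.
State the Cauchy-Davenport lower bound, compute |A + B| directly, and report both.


Cauchy-Davenport: |A + B| ≥ min(p, |A| + |B| - 1) for A, B nonempty in Z/pZ.
|A| = 3, |B| = 4, p = 17.
CD lower bound = min(17, 3 + 4 - 1) = min(17, 6) = 6.
Compute A + B mod 17 directly:
a = 2: 2+2=4, 2+13=15, 2+15=0, 2+16=1
a = 5: 5+2=7, 5+13=1, 5+15=3, 5+16=4
a = 8: 8+2=10, 8+13=4, 8+15=6, 8+16=7
A + B = {0, 1, 3, 4, 6, 7, 10, 15}, so |A + B| = 8.
Verify: 8 ≥ 6? Yes ✓.

CD lower bound = 6, actual |A + B| = 8.


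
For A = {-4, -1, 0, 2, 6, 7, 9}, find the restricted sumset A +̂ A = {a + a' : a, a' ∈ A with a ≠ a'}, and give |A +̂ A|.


Restricted sumset: A +̂ A = {a + a' : a ∈ A, a' ∈ A, a ≠ a'}.
Equivalently, take A + A and drop any sum 2a that is achievable ONLY as a + a for a ∈ A (i.e. sums representable only with equal summands).
Enumerate pairs (a, a') with a < a' (symmetric, so each unordered pair gives one sum; this covers all a ≠ a'):
  -4 + -1 = -5
  -4 + 0 = -4
  -4 + 2 = -2
  -4 + 6 = 2
  -4 + 7 = 3
  -4 + 9 = 5
  -1 + 0 = -1
  -1 + 2 = 1
  -1 + 6 = 5
  -1 + 7 = 6
  -1 + 9 = 8
  0 + 2 = 2
  0 + 6 = 6
  0 + 7 = 7
  0 + 9 = 9
  2 + 6 = 8
  2 + 7 = 9
  2 + 9 = 11
  6 + 7 = 13
  6 + 9 = 15
  7 + 9 = 16
Collected distinct sums: {-5, -4, -2, -1, 1, 2, 3, 5, 6, 7, 8, 9, 11, 13, 15, 16}
|A +̂ A| = 16
(Reference bound: |A +̂ A| ≥ 2|A| - 3 for |A| ≥ 2, with |A| = 7 giving ≥ 11.)

|A +̂ A| = 16


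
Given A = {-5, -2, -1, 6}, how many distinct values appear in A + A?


A + A = {a + a' : a, a' ∈ A}; |A| = 4.
General bounds: 2|A| - 1 ≤ |A + A| ≤ |A|(|A|+1)/2, i.e. 7 ≤ |A + A| ≤ 10.
Lower bound 2|A|-1 is attained iff A is an arithmetic progression.
Enumerate sums a + a' for a ≤ a' (symmetric, so this suffices):
a = -5: -5+-5=-10, -5+-2=-7, -5+-1=-6, -5+6=1
a = -2: -2+-2=-4, -2+-1=-3, -2+6=4
a = -1: -1+-1=-2, -1+6=5
a = 6: 6+6=12
Distinct sums: {-10, -7, -6, -4, -3, -2, 1, 4, 5, 12}
|A + A| = 10

|A + A| = 10


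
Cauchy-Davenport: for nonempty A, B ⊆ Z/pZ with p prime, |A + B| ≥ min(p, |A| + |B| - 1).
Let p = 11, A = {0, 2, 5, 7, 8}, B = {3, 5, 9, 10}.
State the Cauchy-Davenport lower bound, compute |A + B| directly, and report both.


Cauchy-Davenport: |A + B| ≥ min(p, |A| + |B| - 1) for A, B nonempty in Z/pZ.
|A| = 5, |B| = 4, p = 11.
CD lower bound = min(11, 5 + 4 - 1) = min(11, 8) = 8.
Compute A + B mod 11 directly:
a = 0: 0+3=3, 0+5=5, 0+9=9, 0+10=10
a = 2: 2+3=5, 2+5=7, 2+9=0, 2+10=1
a = 5: 5+3=8, 5+5=10, 5+9=3, 5+10=4
a = 7: 7+3=10, 7+5=1, 7+9=5, 7+10=6
a = 8: 8+3=0, 8+5=2, 8+9=6, 8+10=7
A + B = {0, 1, 2, 3, 4, 5, 6, 7, 8, 9, 10}, so |A + B| = 11.
Verify: 11 ≥ 8? Yes ✓.

CD lower bound = 8, actual |A + B| = 11.


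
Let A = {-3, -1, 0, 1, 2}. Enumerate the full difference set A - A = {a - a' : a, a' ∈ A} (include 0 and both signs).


A - A = {a - a' : a, a' ∈ A}.
Compute a - a' for each ordered pair (a, a'):
a = -3: -3--3=0, -3--1=-2, -3-0=-3, -3-1=-4, -3-2=-5
a = -1: -1--3=2, -1--1=0, -1-0=-1, -1-1=-2, -1-2=-3
a = 0: 0--3=3, 0--1=1, 0-0=0, 0-1=-1, 0-2=-2
a = 1: 1--3=4, 1--1=2, 1-0=1, 1-1=0, 1-2=-1
a = 2: 2--3=5, 2--1=3, 2-0=2, 2-1=1, 2-2=0
Collecting distinct values (and noting 0 appears from a-a):
A - A = {-5, -4, -3, -2, -1, 0, 1, 2, 3, 4, 5}
|A - A| = 11

A - A = {-5, -4, -3, -2, -1, 0, 1, 2, 3, 4, 5}


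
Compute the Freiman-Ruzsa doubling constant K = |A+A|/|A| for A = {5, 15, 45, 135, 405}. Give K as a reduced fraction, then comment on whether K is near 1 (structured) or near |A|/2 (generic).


|A| = 5.
Compute A + A by enumerating all 25 pairs.
A + A = {10, 20, 30, 50, 60, 90, 140, 150, 180, 270, 410, 420, 450, 540, 810}, so |A + A| = 15.
K = |A + A| / |A| = 15/5 = 3/1 ≈ 3.0000.
Reference: AP of size 5 gives K = 9/5 ≈ 1.8000; a fully generic set of size 5 gives K ≈ 3.0000.

|A| = 5, |A + A| = 15, K = 15/5 = 3/1.


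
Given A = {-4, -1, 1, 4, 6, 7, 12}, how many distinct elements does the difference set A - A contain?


A - A = {a - a' : a, a' ∈ A}; |A| = 7.
Bounds: 2|A|-1 ≤ |A - A| ≤ |A|² - |A| + 1, i.e. 13 ≤ |A - A| ≤ 43.
Note: 0 ∈ A - A always (from a - a). The set is symmetric: if d ∈ A - A then -d ∈ A - A.
Enumerate nonzero differences d = a - a' with a > a' (then include -d):
Positive differences: {1, 2, 3, 5, 6, 7, 8, 10, 11, 13, 16}
Full difference set: {0} ∪ (positive diffs) ∪ (negative diffs).
|A - A| = 1 + 2·11 = 23 (matches direct enumeration: 23).

|A - A| = 23


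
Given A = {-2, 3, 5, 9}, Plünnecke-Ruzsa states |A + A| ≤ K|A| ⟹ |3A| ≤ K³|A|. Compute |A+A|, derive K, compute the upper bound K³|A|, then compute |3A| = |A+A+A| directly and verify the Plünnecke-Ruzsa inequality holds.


|A| = 4.
Step 1: Compute A + A by enumerating all 16 pairs.
A + A = {-4, 1, 3, 6, 7, 8, 10, 12, 14, 18}, so |A + A| = 10.
Step 2: Doubling constant K = |A + A|/|A| = 10/4 = 10/4 ≈ 2.5000.
Step 3: Plünnecke-Ruzsa gives |3A| ≤ K³·|A| = (2.5000)³ · 4 ≈ 62.5000.
Step 4: Compute 3A = A + A + A directly by enumerating all triples (a,b,c) ∈ A³; |3A| = 19.
Step 5: Check 19 ≤ 62.5000? Yes ✓.

K = 10/4, Plünnecke-Ruzsa bound K³|A| ≈ 62.5000, |3A| = 19, inequality holds.


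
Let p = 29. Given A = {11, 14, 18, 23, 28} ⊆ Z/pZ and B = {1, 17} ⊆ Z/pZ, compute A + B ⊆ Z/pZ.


Work in Z/29Z: reduce every sum a + b modulo 29.
Enumerate all 10 pairs:
a = 11: 11+1=12, 11+17=28
a = 14: 14+1=15, 14+17=2
a = 18: 18+1=19, 18+17=6
a = 23: 23+1=24, 23+17=11
a = 28: 28+1=0, 28+17=16
Distinct residues collected: {0, 2, 6, 11, 12, 15, 16, 19, 24, 28}
|A + B| = 10 (out of 29 total residues).

A + B = {0, 2, 6, 11, 12, 15, 16, 19, 24, 28}


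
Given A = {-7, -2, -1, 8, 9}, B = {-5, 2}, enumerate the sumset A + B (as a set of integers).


A + B = {a + b : a ∈ A, b ∈ B}.
Enumerate all |A|·|B| = 5·2 = 10 pairs (a, b) and collect distinct sums.
a = -7: -7+-5=-12, -7+2=-5
a = -2: -2+-5=-7, -2+2=0
a = -1: -1+-5=-6, -1+2=1
a = 8: 8+-5=3, 8+2=10
a = 9: 9+-5=4, 9+2=11
Collecting distinct sums: A + B = {-12, -7, -6, -5, 0, 1, 3, 4, 10, 11}
|A + B| = 10

A + B = {-12, -7, -6, -5, 0, 1, 3, 4, 10, 11}


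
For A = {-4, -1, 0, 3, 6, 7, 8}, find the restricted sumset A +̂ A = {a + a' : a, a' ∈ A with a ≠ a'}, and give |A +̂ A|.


Restricted sumset: A +̂ A = {a + a' : a ∈ A, a' ∈ A, a ≠ a'}.
Equivalently, take A + A and drop any sum 2a that is achievable ONLY as a + a for a ∈ A (i.e. sums representable only with equal summands).
Enumerate pairs (a, a') with a < a' (symmetric, so each unordered pair gives one sum; this covers all a ≠ a'):
  -4 + -1 = -5
  -4 + 0 = -4
  -4 + 3 = -1
  -4 + 6 = 2
  -4 + 7 = 3
  -4 + 8 = 4
  -1 + 0 = -1
  -1 + 3 = 2
  -1 + 6 = 5
  -1 + 7 = 6
  -1 + 8 = 7
  0 + 3 = 3
  0 + 6 = 6
  0 + 7 = 7
  0 + 8 = 8
  3 + 6 = 9
  3 + 7 = 10
  3 + 8 = 11
  6 + 7 = 13
  6 + 8 = 14
  7 + 8 = 15
Collected distinct sums: {-5, -4, -1, 2, 3, 4, 5, 6, 7, 8, 9, 10, 11, 13, 14, 15}
|A +̂ A| = 16
(Reference bound: |A +̂ A| ≥ 2|A| - 3 for |A| ≥ 2, with |A| = 7 giving ≥ 11.)

|A +̂ A| = 16


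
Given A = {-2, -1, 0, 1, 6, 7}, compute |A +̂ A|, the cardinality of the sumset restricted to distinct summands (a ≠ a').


Restricted sumset: A +̂ A = {a + a' : a ∈ A, a' ∈ A, a ≠ a'}.
Equivalently, take A + A and drop any sum 2a that is achievable ONLY as a + a for a ∈ A (i.e. sums representable only with equal summands).
Enumerate pairs (a, a') with a < a' (symmetric, so each unordered pair gives one sum; this covers all a ≠ a'):
  -2 + -1 = -3
  -2 + 0 = -2
  -2 + 1 = -1
  -2 + 6 = 4
  -2 + 7 = 5
  -1 + 0 = -1
  -1 + 1 = 0
  -1 + 6 = 5
  -1 + 7 = 6
  0 + 1 = 1
  0 + 6 = 6
  0 + 7 = 7
  1 + 6 = 7
  1 + 7 = 8
  6 + 7 = 13
Collected distinct sums: {-3, -2, -1, 0, 1, 4, 5, 6, 7, 8, 13}
|A +̂ A| = 11
(Reference bound: |A +̂ A| ≥ 2|A| - 3 for |A| ≥ 2, with |A| = 6 giving ≥ 9.)

|A +̂ A| = 11


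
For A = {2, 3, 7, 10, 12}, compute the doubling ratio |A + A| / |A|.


|A| = 5.
Compute A + A by enumerating all 25 pairs.
A + A = {4, 5, 6, 9, 10, 12, 13, 14, 15, 17, 19, 20, 22, 24}, so |A + A| = 14.
K = |A + A| / |A| = 14/5 (already in lowest terms) ≈ 2.8000.
Reference: AP of size 5 gives K = 9/5 ≈ 1.8000; a fully generic set of size 5 gives K ≈ 3.0000.

|A| = 5, |A + A| = 14, K = 14/5.


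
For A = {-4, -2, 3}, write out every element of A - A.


A - A = {a - a' : a, a' ∈ A}.
Compute a - a' for each ordered pair (a, a'):
a = -4: -4--4=0, -4--2=-2, -4-3=-7
a = -2: -2--4=2, -2--2=0, -2-3=-5
a = 3: 3--4=7, 3--2=5, 3-3=0
Collecting distinct values (and noting 0 appears from a-a):
A - A = {-7, -5, -2, 0, 2, 5, 7}
|A - A| = 7

A - A = {-7, -5, -2, 0, 2, 5, 7}


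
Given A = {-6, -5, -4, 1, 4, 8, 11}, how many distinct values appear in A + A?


A + A = {a + a' : a, a' ∈ A}; |A| = 7.
General bounds: 2|A| - 1 ≤ |A + A| ≤ |A|(|A|+1)/2, i.e. 13 ≤ |A + A| ≤ 28.
Lower bound 2|A|-1 is attained iff A is an arithmetic progression.
Enumerate sums a + a' for a ≤ a' (symmetric, so this suffices):
a = -6: -6+-6=-12, -6+-5=-11, -6+-4=-10, -6+1=-5, -6+4=-2, -6+8=2, -6+11=5
a = -5: -5+-5=-10, -5+-4=-9, -5+1=-4, -5+4=-1, -5+8=3, -5+11=6
a = -4: -4+-4=-8, -4+1=-3, -4+4=0, -4+8=4, -4+11=7
a = 1: 1+1=2, 1+4=5, 1+8=9, 1+11=12
a = 4: 4+4=8, 4+8=12, 4+11=15
a = 8: 8+8=16, 8+11=19
a = 11: 11+11=22
Distinct sums: {-12, -11, -10, -9, -8, -5, -4, -3, -2, -1, 0, 2, 3, 4, 5, 6, 7, 8, 9, 12, 15, 16, 19, 22}
|A + A| = 24

|A + A| = 24


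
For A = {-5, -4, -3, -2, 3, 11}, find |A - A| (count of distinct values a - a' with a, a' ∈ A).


A - A = {a - a' : a, a' ∈ A}; |A| = 6.
Bounds: 2|A|-1 ≤ |A - A| ≤ |A|² - |A| + 1, i.e. 11 ≤ |A - A| ≤ 31.
Note: 0 ∈ A - A always (from a - a). The set is symmetric: if d ∈ A - A then -d ∈ A - A.
Enumerate nonzero differences d = a - a' with a > a' (then include -d):
Positive differences: {1, 2, 3, 5, 6, 7, 8, 13, 14, 15, 16}
Full difference set: {0} ∪ (positive diffs) ∪ (negative diffs).
|A - A| = 1 + 2·11 = 23 (matches direct enumeration: 23).

|A - A| = 23


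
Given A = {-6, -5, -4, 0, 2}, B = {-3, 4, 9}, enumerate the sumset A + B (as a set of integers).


A + B = {a + b : a ∈ A, b ∈ B}.
Enumerate all |A|·|B| = 5·3 = 15 pairs (a, b) and collect distinct sums.
a = -6: -6+-3=-9, -6+4=-2, -6+9=3
a = -5: -5+-3=-8, -5+4=-1, -5+9=4
a = -4: -4+-3=-7, -4+4=0, -4+9=5
a = 0: 0+-3=-3, 0+4=4, 0+9=9
a = 2: 2+-3=-1, 2+4=6, 2+9=11
Collecting distinct sums: A + B = {-9, -8, -7, -3, -2, -1, 0, 3, 4, 5, 6, 9, 11}
|A + B| = 13

A + B = {-9, -8, -7, -3, -2, -1, 0, 3, 4, 5, 6, 9, 11}


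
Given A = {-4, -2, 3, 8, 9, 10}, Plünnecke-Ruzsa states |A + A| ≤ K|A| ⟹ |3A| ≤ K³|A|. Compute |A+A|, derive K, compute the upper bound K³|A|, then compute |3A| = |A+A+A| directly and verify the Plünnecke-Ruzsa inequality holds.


|A| = 6.
Step 1: Compute A + A by enumerating all 36 pairs.
A + A = {-8, -6, -4, -1, 1, 4, 5, 6, 7, 8, 11, 12, 13, 16, 17, 18, 19, 20}, so |A + A| = 18.
Step 2: Doubling constant K = |A + A|/|A| = 18/6 = 18/6 ≈ 3.0000.
Step 3: Plünnecke-Ruzsa gives |3A| ≤ K³·|A| = (3.0000)³ · 6 ≈ 162.0000.
Step 4: Compute 3A = A + A + A directly by enumerating all triples (a,b,c) ∈ A³; |3A| = 38.
Step 5: Check 38 ≤ 162.0000? Yes ✓.

K = 18/6, Plünnecke-Ruzsa bound K³|A| ≈ 162.0000, |3A| = 38, inequality holds.


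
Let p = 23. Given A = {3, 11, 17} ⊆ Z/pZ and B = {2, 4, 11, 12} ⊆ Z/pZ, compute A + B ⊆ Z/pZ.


Work in Z/23Z: reduce every sum a + b modulo 23.
Enumerate all 12 pairs:
a = 3: 3+2=5, 3+4=7, 3+11=14, 3+12=15
a = 11: 11+2=13, 11+4=15, 11+11=22, 11+12=0
a = 17: 17+2=19, 17+4=21, 17+11=5, 17+12=6
Distinct residues collected: {0, 5, 6, 7, 13, 14, 15, 19, 21, 22}
|A + B| = 10 (out of 23 total residues).

A + B = {0, 5, 6, 7, 13, 14, 15, 19, 21, 22}


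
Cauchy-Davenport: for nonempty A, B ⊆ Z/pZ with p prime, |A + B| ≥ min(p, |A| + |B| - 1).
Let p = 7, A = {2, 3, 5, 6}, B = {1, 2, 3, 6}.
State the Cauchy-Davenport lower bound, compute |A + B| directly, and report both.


Cauchy-Davenport: |A + B| ≥ min(p, |A| + |B| - 1) for A, B nonempty in Z/pZ.
|A| = 4, |B| = 4, p = 7.
CD lower bound = min(7, 4 + 4 - 1) = min(7, 7) = 7.
Compute A + B mod 7 directly:
a = 2: 2+1=3, 2+2=4, 2+3=5, 2+6=1
a = 3: 3+1=4, 3+2=5, 3+3=6, 3+6=2
a = 5: 5+1=6, 5+2=0, 5+3=1, 5+6=4
a = 6: 6+1=0, 6+2=1, 6+3=2, 6+6=5
A + B = {0, 1, 2, 3, 4, 5, 6}, so |A + B| = 7.
Verify: 7 ≥ 7? Yes ✓.

CD lower bound = 7, actual |A + B| = 7.


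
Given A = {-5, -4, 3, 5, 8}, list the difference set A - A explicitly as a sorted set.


A - A = {a - a' : a, a' ∈ A}.
Compute a - a' for each ordered pair (a, a'):
a = -5: -5--5=0, -5--4=-1, -5-3=-8, -5-5=-10, -5-8=-13
a = -4: -4--5=1, -4--4=0, -4-3=-7, -4-5=-9, -4-8=-12
a = 3: 3--5=8, 3--4=7, 3-3=0, 3-5=-2, 3-8=-5
a = 5: 5--5=10, 5--4=9, 5-3=2, 5-5=0, 5-8=-3
a = 8: 8--5=13, 8--4=12, 8-3=5, 8-5=3, 8-8=0
Collecting distinct values (and noting 0 appears from a-a):
A - A = {-13, -12, -10, -9, -8, -7, -5, -3, -2, -1, 0, 1, 2, 3, 5, 7, 8, 9, 10, 12, 13}
|A - A| = 21

A - A = {-13, -12, -10, -9, -8, -7, -5, -3, -2, -1, 0, 1, 2, 3, 5, 7, 8, 9, 10, 12, 13}


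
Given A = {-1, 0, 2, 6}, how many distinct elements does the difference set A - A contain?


A - A = {a - a' : a, a' ∈ A}; |A| = 4.
Bounds: 2|A|-1 ≤ |A - A| ≤ |A|² - |A| + 1, i.e. 7 ≤ |A - A| ≤ 13.
Note: 0 ∈ A - A always (from a - a). The set is symmetric: if d ∈ A - A then -d ∈ A - A.
Enumerate nonzero differences d = a - a' with a > a' (then include -d):
Positive differences: {1, 2, 3, 4, 6, 7}
Full difference set: {0} ∪ (positive diffs) ∪ (negative diffs).
|A - A| = 1 + 2·6 = 13 (matches direct enumeration: 13).

|A - A| = 13


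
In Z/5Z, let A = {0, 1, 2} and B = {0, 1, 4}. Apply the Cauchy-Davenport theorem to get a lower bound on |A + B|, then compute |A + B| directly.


Cauchy-Davenport: |A + B| ≥ min(p, |A| + |B| - 1) for A, B nonempty in Z/pZ.
|A| = 3, |B| = 3, p = 5.
CD lower bound = min(5, 3 + 3 - 1) = min(5, 5) = 5.
Compute A + B mod 5 directly:
a = 0: 0+0=0, 0+1=1, 0+4=4
a = 1: 1+0=1, 1+1=2, 1+4=0
a = 2: 2+0=2, 2+1=3, 2+4=1
A + B = {0, 1, 2, 3, 4}, so |A + B| = 5.
Verify: 5 ≥ 5? Yes ✓.

CD lower bound = 5, actual |A + B| = 5.


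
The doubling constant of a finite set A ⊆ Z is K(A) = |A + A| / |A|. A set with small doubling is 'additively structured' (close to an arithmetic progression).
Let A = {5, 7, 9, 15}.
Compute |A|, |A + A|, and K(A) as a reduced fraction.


|A| = 4.
Compute A + A by enumerating all 16 pairs.
A + A = {10, 12, 14, 16, 18, 20, 22, 24, 30}, so |A + A| = 9.
K = |A + A| / |A| = 9/4 (already in lowest terms) ≈ 2.2500.
Reference: AP of size 4 gives K = 7/4 ≈ 1.7500; a fully generic set of size 4 gives K ≈ 2.5000.

|A| = 4, |A + A| = 9, K = 9/4.


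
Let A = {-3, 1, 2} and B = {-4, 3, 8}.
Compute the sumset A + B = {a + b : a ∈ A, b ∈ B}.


A + B = {a + b : a ∈ A, b ∈ B}.
Enumerate all |A|·|B| = 3·3 = 9 pairs (a, b) and collect distinct sums.
a = -3: -3+-4=-7, -3+3=0, -3+8=5
a = 1: 1+-4=-3, 1+3=4, 1+8=9
a = 2: 2+-4=-2, 2+3=5, 2+8=10
Collecting distinct sums: A + B = {-7, -3, -2, 0, 4, 5, 9, 10}
|A + B| = 8

A + B = {-7, -3, -2, 0, 4, 5, 9, 10}


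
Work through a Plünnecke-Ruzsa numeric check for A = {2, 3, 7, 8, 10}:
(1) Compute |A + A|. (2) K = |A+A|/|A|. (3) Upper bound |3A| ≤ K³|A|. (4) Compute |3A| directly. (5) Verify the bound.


|A| = 5.
Step 1: Compute A + A by enumerating all 25 pairs.
A + A = {4, 5, 6, 9, 10, 11, 12, 13, 14, 15, 16, 17, 18, 20}, so |A + A| = 14.
Step 2: Doubling constant K = |A + A|/|A| = 14/5 = 14/5 ≈ 2.8000.
Step 3: Plünnecke-Ruzsa gives |3A| ≤ K³·|A| = (2.8000)³ · 5 ≈ 109.7600.
Step 4: Compute 3A = A + A + A directly by enumerating all triples (a,b,c) ∈ A³; |3A| = 23.
Step 5: Check 23 ≤ 109.7600? Yes ✓.

K = 14/5, Plünnecke-Ruzsa bound K³|A| ≈ 109.7600, |3A| = 23, inequality holds.


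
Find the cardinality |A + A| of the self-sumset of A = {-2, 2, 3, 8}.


A + A = {a + a' : a, a' ∈ A}; |A| = 4.
General bounds: 2|A| - 1 ≤ |A + A| ≤ |A|(|A|+1)/2, i.e. 7 ≤ |A + A| ≤ 10.
Lower bound 2|A|-1 is attained iff A is an arithmetic progression.
Enumerate sums a + a' for a ≤ a' (symmetric, so this suffices):
a = -2: -2+-2=-4, -2+2=0, -2+3=1, -2+8=6
a = 2: 2+2=4, 2+3=5, 2+8=10
a = 3: 3+3=6, 3+8=11
a = 8: 8+8=16
Distinct sums: {-4, 0, 1, 4, 5, 6, 10, 11, 16}
|A + A| = 9

|A + A| = 9


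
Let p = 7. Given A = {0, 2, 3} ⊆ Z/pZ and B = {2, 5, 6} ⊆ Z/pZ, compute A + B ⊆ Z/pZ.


Work in Z/7Z: reduce every sum a + b modulo 7.
Enumerate all 9 pairs:
a = 0: 0+2=2, 0+5=5, 0+6=6
a = 2: 2+2=4, 2+5=0, 2+6=1
a = 3: 3+2=5, 3+5=1, 3+6=2
Distinct residues collected: {0, 1, 2, 4, 5, 6}
|A + B| = 6 (out of 7 total residues).

A + B = {0, 1, 2, 4, 5, 6}


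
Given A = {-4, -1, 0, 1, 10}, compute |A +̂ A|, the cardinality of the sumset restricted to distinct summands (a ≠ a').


Restricted sumset: A +̂ A = {a + a' : a ∈ A, a' ∈ A, a ≠ a'}.
Equivalently, take A + A and drop any sum 2a that is achievable ONLY as a + a for a ∈ A (i.e. sums representable only with equal summands).
Enumerate pairs (a, a') with a < a' (symmetric, so each unordered pair gives one sum; this covers all a ≠ a'):
  -4 + -1 = -5
  -4 + 0 = -4
  -4 + 1 = -3
  -4 + 10 = 6
  -1 + 0 = -1
  -1 + 1 = 0
  -1 + 10 = 9
  0 + 1 = 1
  0 + 10 = 10
  1 + 10 = 11
Collected distinct sums: {-5, -4, -3, -1, 0, 1, 6, 9, 10, 11}
|A +̂ A| = 10
(Reference bound: |A +̂ A| ≥ 2|A| - 3 for |A| ≥ 2, with |A| = 5 giving ≥ 7.)

|A +̂ A| = 10


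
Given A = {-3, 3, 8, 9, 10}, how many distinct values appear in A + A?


A + A = {a + a' : a, a' ∈ A}; |A| = 5.
General bounds: 2|A| - 1 ≤ |A + A| ≤ |A|(|A|+1)/2, i.e. 9 ≤ |A + A| ≤ 15.
Lower bound 2|A|-1 is attained iff A is an arithmetic progression.
Enumerate sums a + a' for a ≤ a' (symmetric, so this suffices):
a = -3: -3+-3=-6, -3+3=0, -3+8=5, -3+9=6, -3+10=7
a = 3: 3+3=6, 3+8=11, 3+9=12, 3+10=13
a = 8: 8+8=16, 8+9=17, 8+10=18
a = 9: 9+9=18, 9+10=19
a = 10: 10+10=20
Distinct sums: {-6, 0, 5, 6, 7, 11, 12, 13, 16, 17, 18, 19, 20}
|A + A| = 13

|A + A| = 13


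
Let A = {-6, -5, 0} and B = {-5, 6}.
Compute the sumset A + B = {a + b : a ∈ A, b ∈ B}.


A + B = {a + b : a ∈ A, b ∈ B}.
Enumerate all |A|·|B| = 3·2 = 6 pairs (a, b) and collect distinct sums.
a = -6: -6+-5=-11, -6+6=0
a = -5: -5+-5=-10, -5+6=1
a = 0: 0+-5=-5, 0+6=6
Collecting distinct sums: A + B = {-11, -10, -5, 0, 1, 6}
|A + B| = 6

A + B = {-11, -10, -5, 0, 1, 6}


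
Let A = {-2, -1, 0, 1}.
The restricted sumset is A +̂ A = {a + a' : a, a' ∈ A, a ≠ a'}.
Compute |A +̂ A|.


Restricted sumset: A +̂ A = {a + a' : a ∈ A, a' ∈ A, a ≠ a'}.
Equivalently, take A + A and drop any sum 2a that is achievable ONLY as a + a for a ∈ A (i.e. sums representable only with equal summands).
Enumerate pairs (a, a') with a < a' (symmetric, so each unordered pair gives one sum; this covers all a ≠ a'):
  -2 + -1 = -3
  -2 + 0 = -2
  -2 + 1 = -1
  -1 + 0 = -1
  -1 + 1 = 0
  0 + 1 = 1
Collected distinct sums: {-3, -2, -1, 0, 1}
|A +̂ A| = 5
(Reference bound: |A +̂ A| ≥ 2|A| - 3 for |A| ≥ 2, with |A| = 4 giving ≥ 5.)

|A +̂ A| = 5


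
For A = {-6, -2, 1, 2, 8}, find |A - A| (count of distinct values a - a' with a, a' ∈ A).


A - A = {a - a' : a, a' ∈ A}; |A| = 5.
Bounds: 2|A|-1 ≤ |A - A| ≤ |A|² - |A| + 1, i.e. 9 ≤ |A - A| ≤ 21.
Note: 0 ∈ A - A always (from a - a). The set is symmetric: if d ∈ A - A then -d ∈ A - A.
Enumerate nonzero differences d = a - a' with a > a' (then include -d):
Positive differences: {1, 3, 4, 6, 7, 8, 10, 14}
Full difference set: {0} ∪ (positive diffs) ∪ (negative diffs).
|A - A| = 1 + 2·8 = 17 (matches direct enumeration: 17).

|A - A| = 17


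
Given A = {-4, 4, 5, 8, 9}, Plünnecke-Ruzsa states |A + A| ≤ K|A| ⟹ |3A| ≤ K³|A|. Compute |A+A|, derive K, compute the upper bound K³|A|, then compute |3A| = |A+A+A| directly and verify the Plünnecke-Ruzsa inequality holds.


|A| = 5.
Step 1: Compute A + A by enumerating all 25 pairs.
A + A = {-8, 0, 1, 4, 5, 8, 9, 10, 12, 13, 14, 16, 17, 18}, so |A + A| = 14.
Step 2: Doubling constant K = |A + A|/|A| = 14/5 = 14/5 ≈ 2.8000.
Step 3: Plünnecke-Ruzsa gives |3A| ≤ K³·|A| = (2.8000)³ · 5 ≈ 109.7600.
Step 4: Compute 3A = A + A + A directly by enumerating all triples (a,b,c) ∈ A³; |3A| = 27.
Step 5: Check 27 ≤ 109.7600? Yes ✓.

K = 14/5, Plünnecke-Ruzsa bound K³|A| ≈ 109.7600, |3A| = 27, inequality holds.


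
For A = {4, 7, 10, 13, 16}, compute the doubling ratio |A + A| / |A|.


|A| = 5.
Compute A + A by enumerating all 25 pairs.
A + A = {8, 11, 14, 17, 20, 23, 26, 29, 32}, so |A + A| = 9.
K = |A + A| / |A| = 9/5 (already in lowest terms) ≈ 1.8000.
Reference: AP of size 5 gives K = 9/5 ≈ 1.8000; a fully generic set of size 5 gives K ≈ 3.0000.

|A| = 5, |A + A| = 9, K = 9/5.


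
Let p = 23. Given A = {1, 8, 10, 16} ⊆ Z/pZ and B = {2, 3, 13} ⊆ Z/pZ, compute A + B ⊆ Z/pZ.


Work in Z/23Z: reduce every sum a + b modulo 23.
Enumerate all 12 pairs:
a = 1: 1+2=3, 1+3=4, 1+13=14
a = 8: 8+2=10, 8+3=11, 8+13=21
a = 10: 10+2=12, 10+3=13, 10+13=0
a = 16: 16+2=18, 16+3=19, 16+13=6
Distinct residues collected: {0, 3, 4, 6, 10, 11, 12, 13, 14, 18, 19, 21}
|A + B| = 12 (out of 23 total residues).

A + B = {0, 3, 4, 6, 10, 11, 12, 13, 14, 18, 19, 21}


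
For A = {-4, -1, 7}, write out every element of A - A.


A - A = {a - a' : a, a' ∈ A}.
Compute a - a' for each ordered pair (a, a'):
a = -4: -4--4=0, -4--1=-3, -4-7=-11
a = -1: -1--4=3, -1--1=0, -1-7=-8
a = 7: 7--4=11, 7--1=8, 7-7=0
Collecting distinct values (and noting 0 appears from a-a):
A - A = {-11, -8, -3, 0, 3, 8, 11}
|A - A| = 7

A - A = {-11, -8, -3, 0, 3, 8, 11}


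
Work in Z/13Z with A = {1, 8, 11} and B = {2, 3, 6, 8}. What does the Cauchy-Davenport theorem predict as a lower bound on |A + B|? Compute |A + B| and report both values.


Cauchy-Davenport: |A + B| ≥ min(p, |A| + |B| - 1) for A, B nonempty in Z/pZ.
|A| = 3, |B| = 4, p = 13.
CD lower bound = min(13, 3 + 4 - 1) = min(13, 6) = 6.
Compute A + B mod 13 directly:
a = 1: 1+2=3, 1+3=4, 1+6=7, 1+8=9
a = 8: 8+2=10, 8+3=11, 8+6=1, 8+8=3
a = 11: 11+2=0, 11+3=1, 11+6=4, 11+8=6
A + B = {0, 1, 3, 4, 6, 7, 9, 10, 11}, so |A + B| = 9.
Verify: 9 ≥ 6? Yes ✓.

CD lower bound = 6, actual |A + B| = 9.


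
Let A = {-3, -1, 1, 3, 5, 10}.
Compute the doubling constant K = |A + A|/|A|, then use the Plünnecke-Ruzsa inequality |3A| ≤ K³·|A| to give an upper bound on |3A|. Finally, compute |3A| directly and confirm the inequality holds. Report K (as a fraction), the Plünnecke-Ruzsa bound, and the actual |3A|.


|A| = 6.
Step 1: Compute A + A by enumerating all 36 pairs.
A + A = {-6, -4, -2, 0, 2, 4, 6, 7, 8, 9, 10, 11, 13, 15, 20}, so |A + A| = 15.
Step 2: Doubling constant K = |A + A|/|A| = 15/6 = 15/6 ≈ 2.5000.
Step 3: Plünnecke-Ruzsa gives |3A| ≤ K³·|A| = (2.5000)³ · 6 ≈ 93.7500.
Step 4: Compute 3A = A + A + A directly by enumerating all triples (a,b,c) ∈ A³; |3A| = 28.
Step 5: Check 28 ≤ 93.7500? Yes ✓.

K = 15/6, Plünnecke-Ruzsa bound K³|A| ≈ 93.7500, |3A| = 28, inequality holds.


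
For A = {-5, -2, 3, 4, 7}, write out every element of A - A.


A - A = {a - a' : a, a' ∈ A}.
Compute a - a' for each ordered pair (a, a'):
a = -5: -5--5=0, -5--2=-3, -5-3=-8, -5-4=-9, -5-7=-12
a = -2: -2--5=3, -2--2=0, -2-3=-5, -2-4=-6, -2-7=-9
a = 3: 3--5=8, 3--2=5, 3-3=0, 3-4=-1, 3-7=-4
a = 4: 4--5=9, 4--2=6, 4-3=1, 4-4=0, 4-7=-3
a = 7: 7--5=12, 7--2=9, 7-3=4, 7-4=3, 7-7=0
Collecting distinct values (and noting 0 appears from a-a):
A - A = {-12, -9, -8, -6, -5, -4, -3, -1, 0, 1, 3, 4, 5, 6, 8, 9, 12}
|A - A| = 17

A - A = {-12, -9, -8, -6, -5, -4, -3, -1, 0, 1, 3, 4, 5, 6, 8, 9, 12}


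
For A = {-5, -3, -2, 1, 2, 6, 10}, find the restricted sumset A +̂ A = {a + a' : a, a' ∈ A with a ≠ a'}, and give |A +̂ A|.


Restricted sumset: A +̂ A = {a + a' : a ∈ A, a' ∈ A, a ≠ a'}.
Equivalently, take A + A and drop any sum 2a that is achievable ONLY as a + a for a ∈ A (i.e. sums representable only with equal summands).
Enumerate pairs (a, a') with a < a' (symmetric, so each unordered pair gives one sum; this covers all a ≠ a'):
  -5 + -3 = -8
  -5 + -2 = -7
  -5 + 1 = -4
  -5 + 2 = -3
  -5 + 6 = 1
  -5 + 10 = 5
  -3 + -2 = -5
  -3 + 1 = -2
  -3 + 2 = -1
  -3 + 6 = 3
  -3 + 10 = 7
  -2 + 1 = -1
  -2 + 2 = 0
  -2 + 6 = 4
  -2 + 10 = 8
  1 + 2 = 3
  1 + 6 = 7
  1 + 10 = 11
  2 + 6 = 8
  2 + 10 = 12
  6 + 10 = 16
Collected distinct sums: {-8, -7, -5, -4, -3, -2, -1, 0, 1, 3, 4, 5, 7, 8, 11, 12, 16}
|A +̂ A| = 17
(Reference bound: |A +̂ A| ≥ 2|A| - 3 for |A| ≥ 2, with |A| = 7 giving ≥ 11.)

|A +̂ A| = 17


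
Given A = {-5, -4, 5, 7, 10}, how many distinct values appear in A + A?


A + A = {a + a' : a, a' ∈ A}; |A| = 5.
General bounds: 2|A| - 1 ≤ |A + A| ≤ |A|(|A|+1)/2, i.e. 9 ≤ |A + A| ≤ 15.
Lower bound 2|A|-1 is attained iff A is an arithmetic progression.
Enumerate sums a + a' for a ≤ a' (symmetric, so this suffices):
a = -5: -5+-5=-10, -5+-4=-9, -5+5=0, -5+7=2, -5+10=5
a = -4: -4+-4=-8, -4+5=1, -4+7=3, -4+10=6
a = 5: 5+5=10, 5+7=12, 5+10=15
a = 7: 7+7=14, 7+10=17
a = 10: 10+10=20
Distinct sums: {-10, -9, -8, 0, 1, 2, 3, 5, 6, 10, 12, 14, 15, 17, 20}
|A + A| = 15

|A + A| = 15


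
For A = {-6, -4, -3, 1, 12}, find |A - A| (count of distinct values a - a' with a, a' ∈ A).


A - A = {a - a' : a, a' ∈ A}; |A| = 5.
Bounds: 2|A|-1 ≤ |A - A| ≤ |A|² - |A| + 1, i.e. 9 ≤ |A - A| ≤ 21.
Note: 0 ∈ A - A always (from a - a). The set is symmetric: if d ∈ A - A then -d ∈ A - A.
Enumerate nonzero differences d = a - a' with a > a' (then include -d):
Positive differences: {1, 2, 3, 4, 5, 7, 11, 15, 16, 18}
Full difference set: {0} ∪ (positive diffs) ∪ (negative diffs).
|A - A| = 1 + 2·10 = 21 (matches direct enumeration: 21).

|A - A| = 21


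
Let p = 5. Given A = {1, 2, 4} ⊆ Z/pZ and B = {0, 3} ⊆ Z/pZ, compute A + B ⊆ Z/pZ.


Work in Z/5Z: reduce every sum a + b modulo 5.
Enumerate all 6 pairs:
a = 1: 1+0=1, 1+3=4
a = 2: 2+0=2, 2+3=0
a = 4: 4+0=4, 4+3=2
Distinct residues collected: {0, 1, 2, 4}
|A + B| = 4 (out of 5 total residues).

A + B = {0, 1, 2, 4}


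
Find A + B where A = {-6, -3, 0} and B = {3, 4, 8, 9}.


A + B = {a + b : a ∈ A, b ∈ B}.
Enumerate all |A|·|B| = 3·4 = 12 pairs (a, b) and collect distinct sums.
a = -6: -6+3=-3, -6+4=-2, -6+8=2, -6+9=3
a = -3: -3+3=0, -3+4=1, -3+8=5, -3+9=6
a = 0: 0+3=3, 0+4=4, 0+8=8, 0+9=9
Collecting distinct sums: A + B = {-3, -2, 0, 1, 2, 3, 4, 5, 6, 8, 9}
|A + B| = 11

A + B = {-3, -2, 0, 1, 2, 3, 4, 5, 6, 8, 9}


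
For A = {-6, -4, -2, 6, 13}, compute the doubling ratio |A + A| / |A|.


|A| = 5.
Compute A + A by enumerating all 25 pairs.
A + A = {-12, -10, -8, -6, -4, 0, 2, 4, 7, 9, 11, 12, 19, 26}, so |A + A| = 14.
K = |A + A| / |A| = 14/5 (already in lowest terms) ≈ 2.8000.
Reference: AP of size 5 gives K = 9/5 ≈ 1.8000; a fully generic set of size 5 gives K ≈ 3.0000.

|A| = 5, |A + A| = 14, K = 14/5.


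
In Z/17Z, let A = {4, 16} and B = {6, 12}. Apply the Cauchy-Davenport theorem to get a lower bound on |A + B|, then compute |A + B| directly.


Cauchy-Davenport: |A + B| ≥ min(p, |A| + |B| - 1) for A, B nonempty in Z/pZ.
|A| = 2, |B| = 2, p = 17.
CD lower bound = min(17, 2 + 2 - 1) = min(17, 3) = 3.
Compute A + B mod 17 directly:
a = 4: 4+6=10, 4+12=16
a = 16: 16+6=5, 16+12=11
A + B = {5, 10, 11, 16}, so |A + B| = 4.
Verify: 4 ≥ 3? Yes ✓.

CD lower bound = 3, actual |A + B| = 4.


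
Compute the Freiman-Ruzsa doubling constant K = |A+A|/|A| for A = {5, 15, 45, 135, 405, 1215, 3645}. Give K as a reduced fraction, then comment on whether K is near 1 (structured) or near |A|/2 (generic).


|A| = 7.
Compute A + A by enumerating all 49 pairs.
A + A = {10, 20, 30, 50, 60, 90, 140, 150, 180, 270, 410, 420, 450, 540, 810, 1220, 1230, 1260, 1350, 1620, 2430, 3650, 3660, 3690, 3780, 4050, 4860, 7290}, so |A + A| = 28.
K = |A + A| / |A| = 28/7 = 4/1 ≈ 4.0000.
Reference: AP of size 7 gives K = 13/7 ≈ 1.8571; a fully generic set of size 7 gives K ≈ 4.0000.

|A| = 7, |A + A| = 28, K = 28/7 = 4/1.


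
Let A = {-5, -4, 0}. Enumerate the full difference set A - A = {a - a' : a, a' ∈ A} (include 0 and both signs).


A - A = {a - a' : a, a' ∈ A}.
Compute a - a' for each ordered pair (a, a'):
a = -5: -5--5=0, -5--4=-1, -5-0=-5
a = -4: -4--5=1, -4--4=0, -4-0=-4
a = 0: 0--5=5, 0--4=4, 0-0=0
Collecting distinct values (and noting 0 appears from a-a):
A - A = {-5, -4, -1, 0, 1, 4, 5}
|A - A| = 7

A - A = {-5, -4, -1, 0, 1, 4, 5}


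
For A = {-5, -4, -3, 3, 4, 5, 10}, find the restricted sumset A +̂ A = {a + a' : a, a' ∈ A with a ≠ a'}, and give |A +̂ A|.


Restricted sumset: A +̂ A = {a + a' : a ∈ A, a' ∈ A, a ≠ a'}.
Equivalently, take A + A and drop any sum 2a that is achievable ONLY as a + a for a ∈ A (i.e. sums representable only with equal summands).
Enumerate pairs (a, a') with a < a' (symmetric, so each unordered pair gives one sum; this covers all a ≠ a'):
  -5 + -4 = -9
  -5 + -3 = -8
  -5 + 3 = -2
  -5 + 4 = -1
  -5 + 5 = 0
  -5 + 10 = 5
  -4 + -3 = -7
  -4 + 3 = -1
  -4 + 4 = 0
  -4 + 5 = 1
  -4 + 10 = 6
  -3 + 3 = 0
  -3 + 4 = 1
  -3 + 5 = 2
  -3 + 10 = 7
  3 + 4 = 7
  3 + 5 = 8
  3 + 10 = 13
  4 + 5 = 9
  4 + 10 = 14
  5 + 10 = 15
Collected distinct sums: {-9, -8, -7, -2, -1, 0, 1, 2, 5, 6, 7, 8, 9, 13, 14, 15}
|A +̂ A| = 16
(Reference bound: |A +̂ A| ≥ 2|A| - 3 for |A| ≥ 2, with |A| = 7 giving ≥ 11.)

|A +̂ A| = 16


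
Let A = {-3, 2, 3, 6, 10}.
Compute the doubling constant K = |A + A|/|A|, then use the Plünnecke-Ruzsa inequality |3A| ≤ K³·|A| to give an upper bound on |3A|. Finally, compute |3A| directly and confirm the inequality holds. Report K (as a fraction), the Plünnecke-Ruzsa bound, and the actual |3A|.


|A| = 5.
Step 1: Compute A + A by enumerating all 25 pairs.
A + A = {-6, -1, 0, 3, 4, 5, 6, 7, 8, 9, 12, 13, 16, 20}, so |A + A| = 14.
Step 2: Doubling constant K = |A + A|/|A| = 14/5 = 14/5 ≈ 2.8000.
Step 3: Plünnecke-Ruzsa gives |3A| ≤ K³·|A| = (2.8000)³ · 5 ≈ 109.7600.
Step 4: Compute 3A = A + A + A directly by enumerating all triples (a,b,c) ∈ A³; |3A| = 27.
Step 5: Check 27 ≤ 109.7600? Yes ✓.

K = 14/5, Plünnecke-Ruzsa bound K³|A| ≈ 109.7600, |3A| = 27, inequality holds.
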